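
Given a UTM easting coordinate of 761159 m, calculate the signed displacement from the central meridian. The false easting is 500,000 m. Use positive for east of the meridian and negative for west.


displacement = 761159 - 500000 = 261159 m

261159 m


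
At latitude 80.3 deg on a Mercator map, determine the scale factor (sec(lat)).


SF = 1 / cos(80.3) = 1 / 0.168489 = 5.935

5.935


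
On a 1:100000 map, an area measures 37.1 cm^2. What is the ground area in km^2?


ground_area = 37.1 * (100000/100)^2 = 37100000.0 m^2 = 37.1 km^2

37.1 km^2


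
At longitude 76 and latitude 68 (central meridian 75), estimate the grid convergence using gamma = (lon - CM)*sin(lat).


gamma = (76 - 75) * sin(68) = 1 * 0.927184 = 0.927 degrees

0.927 degrees


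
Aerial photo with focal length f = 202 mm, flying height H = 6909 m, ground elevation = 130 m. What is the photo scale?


scale = f / (H - h) = 202 mm / 6779 m = 202 / 6779000 = 1:33559

1:33559


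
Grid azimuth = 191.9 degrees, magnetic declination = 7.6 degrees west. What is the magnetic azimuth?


magnetic azimuth = grid azimuth - declination (east +ve)
mag_az = 191.9 - -7.6 = 199.5 degrees

199.5 degrees


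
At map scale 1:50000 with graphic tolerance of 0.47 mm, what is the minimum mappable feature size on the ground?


ground = 0.47 mm * 50000 / 1000 = 23.5 m

23.5 m


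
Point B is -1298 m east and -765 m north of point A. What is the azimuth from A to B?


az = atan2(-1298, -765) = -120.5 deg
adjusted to 0-360: 239.5 degrees

239.5 degrees


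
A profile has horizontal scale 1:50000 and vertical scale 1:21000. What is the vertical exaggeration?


VE = horizontal_scale / vertical_scale = 50000 / 21000 ≈ 2.4

2.4x


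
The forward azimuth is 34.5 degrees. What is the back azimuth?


back azimuth = (34.5 + 180) mod 360 = 214.5 degrees

214.5 degrees


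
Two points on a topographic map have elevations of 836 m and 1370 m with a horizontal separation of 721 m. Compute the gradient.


gradient = (1370 - 836) / 721 = 534 / 721 = 0.7406

0.7406


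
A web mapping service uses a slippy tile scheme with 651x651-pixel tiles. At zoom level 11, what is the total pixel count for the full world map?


tiles per axis = 2^11 = 2048
total tiles = 2048^2 = 4194304
pixels per axis = 2048 * 651 = 1333248
total pixels = 1333248^2 = 1777550229504

1777550229504 pixels


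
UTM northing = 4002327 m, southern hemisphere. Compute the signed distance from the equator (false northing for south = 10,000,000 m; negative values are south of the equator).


For southern: actual = 4002327 - 10000000 = -5997673 m

-5997673 m


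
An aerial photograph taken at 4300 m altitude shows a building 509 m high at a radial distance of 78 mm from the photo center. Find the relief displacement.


d = h * r / H = 509 * 78 / 4300 = 9.23 mm

9.23 mm


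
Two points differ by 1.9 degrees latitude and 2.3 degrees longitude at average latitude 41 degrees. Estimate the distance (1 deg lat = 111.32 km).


dlat_km = 1.9 * 111.32 = 211.508
dlon_km = 2.3 * 111.32 * cos(41) ≈ 193.233
dist = sqrt(211.508^2 + 193.233^2) ≈ 286.5 km

286.5 km


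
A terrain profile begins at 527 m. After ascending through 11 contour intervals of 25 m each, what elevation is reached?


elevation = 527 + 11 * 25 = 802 m

802 m


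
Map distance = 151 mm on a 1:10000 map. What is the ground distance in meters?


ground = 151 mm * 10000 / 1000 = 1510.0 m

1510.0 m


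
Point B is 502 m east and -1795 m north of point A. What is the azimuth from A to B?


az = atan2(502, -1795) = 164.4 deg
adjusted to 0-360: 164.4 degrees

164.4 degrees


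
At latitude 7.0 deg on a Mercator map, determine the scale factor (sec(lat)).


SF = 1 / cos(7.0) = 1 / 0.992546 = 1.008

1.008


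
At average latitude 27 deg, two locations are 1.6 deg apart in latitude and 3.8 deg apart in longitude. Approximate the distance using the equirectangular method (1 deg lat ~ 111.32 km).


dlat_km = 1.6 * 111.32 = 178.112
dlon_km = 3.8 * 111.32 * cos(27) ≈ 376.91
dist = sqrt(178.112^2 + 376.91^2) ≈ 416.9 km

416.9 km


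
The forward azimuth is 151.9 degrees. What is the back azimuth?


back azimuth = (151.9 + 180) mod 360 = 331.9 degrees

331.9 degrees


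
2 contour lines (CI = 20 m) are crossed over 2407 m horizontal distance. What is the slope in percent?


elevation change = 2 * 20 = 40 m
slope = 40 / 2407 * 100 = 1.7%

1.7%


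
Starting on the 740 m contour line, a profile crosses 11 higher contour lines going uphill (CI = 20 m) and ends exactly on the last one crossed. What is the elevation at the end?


elevation = 740 + 11 * 20 = 960 m

960 m


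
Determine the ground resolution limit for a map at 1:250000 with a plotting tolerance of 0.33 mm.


ground = 0.33 mm * 250000 / 1000 = 82.5 m

82.5 m


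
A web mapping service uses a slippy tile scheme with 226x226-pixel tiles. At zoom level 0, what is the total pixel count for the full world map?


tiles per axis = 2^0 = 1
total tiles = 1^2 = 1
pixels per axis = 1 * 226 = 226
total pixels = 226^2 = 51076

51076 pixels


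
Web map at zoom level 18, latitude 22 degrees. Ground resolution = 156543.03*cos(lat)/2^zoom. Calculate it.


res = 156543.03 * cos(22) / 2^18 = 156543.03 * 0.92718385 / 262144 = 0.55 m/pixel

0.55 m/pixel


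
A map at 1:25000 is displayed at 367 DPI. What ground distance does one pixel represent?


pixel_cm = 2.54 / 367 ≈ 0.006921 cm
ground = pixel_cm * 25000 / 100 = 2.54 * 25000 / (367 * 100) = 63500 / 36700 ≈ 1.73 m

1.73 m


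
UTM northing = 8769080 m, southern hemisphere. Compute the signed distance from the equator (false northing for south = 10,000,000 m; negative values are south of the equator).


For southern: actual = 8769080 - 10000000 = -1230920 m

-1230920 m


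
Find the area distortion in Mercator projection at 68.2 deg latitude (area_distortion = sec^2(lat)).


area_distortion = 1/cos^2(68.2) = 7.251

7.251


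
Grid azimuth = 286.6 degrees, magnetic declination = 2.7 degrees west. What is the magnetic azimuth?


magnetic azimuth = grid azimuth - declination (east +ve)
mag_az = 286.6 - -2.7 = 289.3 degrees

289.3 degrees


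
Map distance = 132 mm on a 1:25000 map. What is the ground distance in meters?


ground = 132 mm * 25000 / 1000 = 3300.0 m

3300.0 m


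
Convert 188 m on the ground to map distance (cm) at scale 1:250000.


map_cm = 188 * 100 / 250000 = 0.0752 cm ≈ 0.08 cm

0.08 cm


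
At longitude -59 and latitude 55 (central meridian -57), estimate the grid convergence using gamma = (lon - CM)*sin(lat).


gamma = (-59 - -57) * sin(55) = -2 * 0.819152 = -1.638 degrees

-1.638 degrees


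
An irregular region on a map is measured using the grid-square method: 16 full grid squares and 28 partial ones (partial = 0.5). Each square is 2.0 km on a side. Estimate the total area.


effective squares = 16 + 28 * 0.5 = 30.0
area = 30.0 * 4.0 = 120.0 km^2

120.0 km^2


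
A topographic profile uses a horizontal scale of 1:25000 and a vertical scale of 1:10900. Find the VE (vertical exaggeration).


VE = horizontal_scale / vertical_scale = 25000 / 10900 ≈ 2.3

2.3x


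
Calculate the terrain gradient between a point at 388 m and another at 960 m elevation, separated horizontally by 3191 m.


gradient = (960 - 388) / 3191 = 572 / 3191 = 0.1793

0.1793


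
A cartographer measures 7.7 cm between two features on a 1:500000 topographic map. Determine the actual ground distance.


ground = 7.7 cm * 500000 / 100 = 38500.0 m = 38.5 km

38.5 km


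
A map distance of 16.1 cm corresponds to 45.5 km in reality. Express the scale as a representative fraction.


ground = 45.5 km = 4550000 cm; RF denominator = ground / map = 4550000 / 16.1 ≈ 282609; RF = 1:282609

1:282609


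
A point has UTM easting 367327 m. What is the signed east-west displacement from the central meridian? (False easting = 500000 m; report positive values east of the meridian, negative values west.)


displacement = 367327 - 500000 = -132673 m

-132673 m


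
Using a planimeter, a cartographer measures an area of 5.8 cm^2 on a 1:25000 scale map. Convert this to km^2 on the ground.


ground_area = 5.8 * (25000/100)^2 = 362500.0 m^2 = 0.3625 km^2 ≈ 0.363 km^2

0.363 km^2


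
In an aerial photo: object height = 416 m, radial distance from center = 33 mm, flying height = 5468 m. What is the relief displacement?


d = h * r / H = 416 * 33 / 5468 = 2.51 mm

2.51 mm


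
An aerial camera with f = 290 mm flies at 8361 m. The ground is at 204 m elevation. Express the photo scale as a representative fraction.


scale = f / (H - h) = 290 mm / 8157 m = 290 / 8157000 = 1:28128

1:28128


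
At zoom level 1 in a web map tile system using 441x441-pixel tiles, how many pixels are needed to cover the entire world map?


tiles per axis = 2^1 = 2
total tiles = 2^2 = 4
pixels per axis = 2 * 441 = 882
total pixels = 882^2 = 777924

777924 pixels


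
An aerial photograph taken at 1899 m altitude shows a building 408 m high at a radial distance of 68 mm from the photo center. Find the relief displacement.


d = h * r / H = 408 * 68 / 1899 = 14.61 mm

14.61 mm


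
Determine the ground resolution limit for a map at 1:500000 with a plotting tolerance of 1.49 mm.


ground = 1.49 mm * 500000 / 1000 = 745.0 m

745.0 m


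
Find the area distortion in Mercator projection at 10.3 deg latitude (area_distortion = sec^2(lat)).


area_distortion = 1/cos^2(10.3) = 1.033

1.033


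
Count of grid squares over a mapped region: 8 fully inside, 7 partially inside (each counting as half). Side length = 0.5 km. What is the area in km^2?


effective squares = 8 + 7 * 0.5 = 11.5
area = 11.5 * 0.25 = 2.875 km^2

2.875 km^2


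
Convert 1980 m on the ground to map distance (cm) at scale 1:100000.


map_cm = 1980 * 100 / 100000 = 1.98 cm

1.98 cm


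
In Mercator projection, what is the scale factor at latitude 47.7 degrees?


SF = 1 / cos(47.7) = 1 / 0.673013 = 1.486

1.486


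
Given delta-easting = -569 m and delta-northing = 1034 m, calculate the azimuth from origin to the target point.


az = atan2(-569, 1034) = -28.8 deg
adjusted to 0-360: 331.2 degrees

331.2 degrees


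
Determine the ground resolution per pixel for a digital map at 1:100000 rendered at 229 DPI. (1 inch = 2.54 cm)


pixel_cm = 2.54 / 229 ≈ 0.011092 cm
ground = pixel_cm * 100000 / 100 = 2.54 * 100000 / (229 * 100) = 254000 / 22900 ≈ 11.09 m

11.09 m


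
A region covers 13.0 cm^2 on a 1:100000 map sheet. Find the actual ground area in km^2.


ground_area = 13.0 * (100000/100)^2 = 13000000.0 m^2 = 13.0 km^2

13.0 km^2


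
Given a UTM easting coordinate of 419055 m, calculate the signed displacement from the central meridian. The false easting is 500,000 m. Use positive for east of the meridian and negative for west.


displacement = 419055 - 500000 = -80945 m

-80945 m


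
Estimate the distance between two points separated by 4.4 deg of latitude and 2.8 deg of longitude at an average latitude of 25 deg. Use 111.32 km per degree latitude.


dlat_km = 4.4 * 111.32 = 489.808
dlon_km = 2.8 * 111.32 * cos(25) ≈ 282.493
dist = sqrt(489.808^2 + 282.493^2) ≈ 565.4 km

565.4 km


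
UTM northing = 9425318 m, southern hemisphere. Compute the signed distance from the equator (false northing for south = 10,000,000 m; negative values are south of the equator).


For southern: actual = 9425318 - 10000000 = -574682 m

-574682 m


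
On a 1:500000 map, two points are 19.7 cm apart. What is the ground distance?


ground = 19.7 cm * 500000 / 100 = 98500.0 m = 98.5 km

98.5 km


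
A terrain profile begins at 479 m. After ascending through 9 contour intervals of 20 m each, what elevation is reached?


elevation = 479 + 9 * 20 = 659 m

659 m


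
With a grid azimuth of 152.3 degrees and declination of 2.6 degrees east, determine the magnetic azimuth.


magnetic azimuth = grid azimuth - declination (east +ve)
mag_az = 152.3 - 2.6 = 149.7 degrees

149.7 degrees


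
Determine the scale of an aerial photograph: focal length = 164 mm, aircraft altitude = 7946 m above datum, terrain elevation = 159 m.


scale = f / (H - h) = 164 mm / 7787 m = 164 / 7787000 = 1:47482

1:47482


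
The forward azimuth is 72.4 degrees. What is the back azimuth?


back azimuth = (72.4 + 180) mod 360 = 252.4 degrees

252.4 degrees


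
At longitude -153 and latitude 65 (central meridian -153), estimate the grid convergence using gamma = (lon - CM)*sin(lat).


gamma = (-153 - -153) * sin(65) = 0 * 0.906308 = 0.0 degrees

0.0 degrees


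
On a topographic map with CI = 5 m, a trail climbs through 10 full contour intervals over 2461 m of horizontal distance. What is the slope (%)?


elevation change = 10 * 5 = 50 m
slope = 50 / 2461 * 100 = 2.0%

2.0%


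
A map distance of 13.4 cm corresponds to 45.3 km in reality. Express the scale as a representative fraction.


ground = 45.3 km = 4530000 cm; RF denominator = ground / map = 4530000 / 13.4 ≈ 338060; RF = 1:338060

1:338060


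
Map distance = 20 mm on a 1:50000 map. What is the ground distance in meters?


ground = 20 mm * 50000 / 1000 = 1000.0 m

1000.0 m


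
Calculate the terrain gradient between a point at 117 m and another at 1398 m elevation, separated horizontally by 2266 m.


gradient = (1398 - 117) / 2266 = 1281 / 2266 = 0.5653

0.5653


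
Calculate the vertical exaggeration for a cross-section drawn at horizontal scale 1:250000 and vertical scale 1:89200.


VE = horizontal_scale / vertical_scale = 250000 / 89200 ≈ 2.8

2.8x


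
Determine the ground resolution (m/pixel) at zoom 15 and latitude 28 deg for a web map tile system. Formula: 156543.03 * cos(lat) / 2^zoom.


res = 156543.03 * cos(28) / 2^15 = 156543.03 * 0.88294759 / 32768 = 4.22 m/pixel

4.22 m/pixel


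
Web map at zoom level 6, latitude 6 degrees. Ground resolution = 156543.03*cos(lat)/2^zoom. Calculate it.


res = 156543.03 * cos(6) / 2^6 = 156543.03 * 0.9945219 / 64 = 2432.59 m/pixel

2432.59 m/pixel


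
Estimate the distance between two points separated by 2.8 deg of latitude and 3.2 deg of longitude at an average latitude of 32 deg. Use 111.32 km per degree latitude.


dlat_km = 2.8 * 111.32 = 311.696
dlon_km = 3.2 * 111.32 * cos(32) ≈ 302.095
dist = sqrt(311.696^2 + 302.095^2) ≈ 434.1 km

434.1 km


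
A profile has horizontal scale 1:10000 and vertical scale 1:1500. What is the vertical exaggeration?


VE = horizontal_scale / vertical_scale = 10000 / 1500 ≈ 6.7

6.7x


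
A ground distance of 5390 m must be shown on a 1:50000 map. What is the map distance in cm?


map_cm = 5390 * 100 / 50000 = 10.78 cm

10.78 cm


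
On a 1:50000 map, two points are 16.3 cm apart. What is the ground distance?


ground = 16.3 cm * 50000 / 100 = 8150.0 m = 8.15 km

8.15 km


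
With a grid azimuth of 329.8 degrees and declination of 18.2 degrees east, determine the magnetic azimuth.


magnetic azimuth = grid azimuth - declination (east +ve)
mag_az = 329.8 - 18.2 = 311.6 degrees

311.6 degrees


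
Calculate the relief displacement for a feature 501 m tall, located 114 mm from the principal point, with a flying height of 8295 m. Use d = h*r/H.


d = h * r / H = 501 * 114 / 8295 = 6.89 mm

6.89 mm


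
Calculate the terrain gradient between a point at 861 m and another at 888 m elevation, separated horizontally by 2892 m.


gradient = (888 - 861) / 2892 = 27 / 2892 = 0.0093

0.0093


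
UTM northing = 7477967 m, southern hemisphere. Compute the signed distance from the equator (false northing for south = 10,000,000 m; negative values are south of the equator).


For southern: actual = 7477967 - 10000000 = -2522033 m

-2522033 m


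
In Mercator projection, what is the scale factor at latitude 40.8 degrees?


SF = 1 / cos(40.8) = 1 / 0.756995 = 1.321

1.321


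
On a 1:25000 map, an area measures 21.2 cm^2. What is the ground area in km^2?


ground_area = 21.2 * (25000/100)^2 = 1325000.0 m^2 = 1.325 km^2

1.325 km^2


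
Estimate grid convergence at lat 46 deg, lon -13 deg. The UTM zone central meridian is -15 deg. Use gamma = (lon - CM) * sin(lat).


gamma = (-13 - -15) * sin(46) = 2 * 0.71934 = 1.439 degrees

1.439 degrees


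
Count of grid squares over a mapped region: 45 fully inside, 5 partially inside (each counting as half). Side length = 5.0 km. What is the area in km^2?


effective squares = 45 + 5 * 0.5 = 47.5
area = 47.5 * 25.0 = 1187.5 km^2

1187.5 km^2


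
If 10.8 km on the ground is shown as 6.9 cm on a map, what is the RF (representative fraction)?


ground = 10.8 km = 1080000 cm; RF denominator = ground / map = 1080000 / 6.9 ≈ 156522; RF = 1:156522

1:156522


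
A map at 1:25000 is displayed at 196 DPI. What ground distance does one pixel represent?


pixel_cm = 2.54 / 196 ≈ 0.012959 cm
ground = pixel_cm * 25000 / 100 = 2.54 * 25000 / (196 * 100) = 63500 / 19600 ≈ 3.24 m

3.24 m


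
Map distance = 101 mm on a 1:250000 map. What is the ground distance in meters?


ground = 101 mm * 250000 / 1000 = 25250.0 m

25250.0 m


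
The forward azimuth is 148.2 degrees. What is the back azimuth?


back azimuth = (148.2 + 180) mod 360 = 328.2 degrees

328.2 degrees


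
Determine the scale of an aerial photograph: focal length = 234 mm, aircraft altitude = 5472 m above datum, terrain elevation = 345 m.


scale = f / (H - h) = 234 mm / 5127 m = 234 / 5127000 = 1:21910

1:21910


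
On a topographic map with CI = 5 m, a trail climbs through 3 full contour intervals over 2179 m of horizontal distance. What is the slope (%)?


elevation change = 3 * 5 = 15 m
slope = 15 / 2179 * 100 = 0.7%

0.7%


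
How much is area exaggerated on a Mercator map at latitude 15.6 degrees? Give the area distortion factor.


area_distortion = 1/cos^2(15.6) = 1.078

1.078


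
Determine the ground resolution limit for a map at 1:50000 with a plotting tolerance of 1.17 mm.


ground = 1.17 mm * 50000 / 1000 = 58.5 m

58.5 m


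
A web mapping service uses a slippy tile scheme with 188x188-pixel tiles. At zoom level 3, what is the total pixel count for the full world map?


tiles per axis = 2^3 = 8
total tiles = 8^2 = 64
pixels per axis = 8 * 188 = 1504
total pixels = 1504^2 = 2262016

2262016 pixels


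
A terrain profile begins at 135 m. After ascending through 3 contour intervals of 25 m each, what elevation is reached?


elevation = 135 + 3 * 25 = 210 m

210 m


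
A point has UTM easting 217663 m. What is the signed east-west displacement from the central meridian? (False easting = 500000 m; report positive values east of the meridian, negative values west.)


displacement = 217663 - 500000 = -282337 m

-282337 m


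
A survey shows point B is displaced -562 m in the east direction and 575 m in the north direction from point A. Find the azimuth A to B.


az = atan2(-562, 575) = -44.3 deg
adjusted to 0-360: 315.7 degrees

315.7 degrees


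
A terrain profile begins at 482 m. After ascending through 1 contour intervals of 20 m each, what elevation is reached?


elevation = 482 + 1 * 20 = 502 m

502 m


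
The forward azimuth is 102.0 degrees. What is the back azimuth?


back azimuth = (102.0 + 180) mod 360 = 282.0 degrees

282.0 degrees


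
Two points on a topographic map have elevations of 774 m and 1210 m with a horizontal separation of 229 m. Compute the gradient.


gradient = (1210 - 774) / 229 = 436 / 229 = 1.9039

1.9039


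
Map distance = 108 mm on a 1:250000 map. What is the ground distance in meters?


ground = 108 mm * 250000 / 1000 = 27000.0 m

27000.0 m


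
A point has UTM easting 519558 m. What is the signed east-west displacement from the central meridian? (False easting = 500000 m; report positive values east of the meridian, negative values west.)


displacement = 519558 - 500000 = 19558 m

19558 m


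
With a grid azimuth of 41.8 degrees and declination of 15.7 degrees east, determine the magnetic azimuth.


magnetic azimuth = grid azimuth - declination (east +ve)
mag_az = 41.8 - 15.7 = 26.1 degrees

26.1 degrees


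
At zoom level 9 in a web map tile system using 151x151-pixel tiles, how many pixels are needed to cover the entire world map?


tiles per axis = 2^9 = 512
total tiles = 512^2 = 262144
pixels per axis = 512 * 151 = 77312
total pixels = 77312^2 = 5977145344

5977145344 pixels


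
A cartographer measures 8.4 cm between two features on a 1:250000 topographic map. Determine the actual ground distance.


ground = 8.4 cm * 250000 / 100 = 21000.0 m = 21.0 km

21.0 km


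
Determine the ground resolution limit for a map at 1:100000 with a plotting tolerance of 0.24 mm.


ground = 0.24 mm * 100000 / 1000 = 24.0 m

24.0 m


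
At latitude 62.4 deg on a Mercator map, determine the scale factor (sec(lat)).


SF = 1 / cos(62.4) = 1 / 0.463296 = 2.158

2.158


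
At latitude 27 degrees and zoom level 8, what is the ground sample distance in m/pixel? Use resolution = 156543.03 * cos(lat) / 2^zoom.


res = 156543.03 * cos(27) / 2^8 = 156543.03 * 0.89100652 / 256 = 544.85 m/pixel

544.85 m/pixel


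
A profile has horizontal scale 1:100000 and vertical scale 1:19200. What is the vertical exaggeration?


VE = horizontal_scale / vertical_scale = 100000 / 19200 ≈ 5.2

5.2x


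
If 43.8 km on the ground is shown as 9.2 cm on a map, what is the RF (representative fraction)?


ground = 43.8 km = 4380000 cm; RF denominator = ground / map = 4380000 / 9.2 ≈ 476087; RF = 1:476087

1:476087


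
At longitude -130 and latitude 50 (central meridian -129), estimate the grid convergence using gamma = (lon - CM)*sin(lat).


gamma = (-130 - -129) * sin(50) = -1 * 0.766044 = -0.766 degrees

-0.766 degrees


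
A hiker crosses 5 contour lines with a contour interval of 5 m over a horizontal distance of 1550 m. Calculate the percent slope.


elevation change = 5 * 5 = 25 m
slope = 25 / 1550 * 100 = 1.6%

1.6%


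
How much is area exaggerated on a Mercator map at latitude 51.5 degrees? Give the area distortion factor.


area_distortion = 1/cos^2(51.5) = 2.58

2.58


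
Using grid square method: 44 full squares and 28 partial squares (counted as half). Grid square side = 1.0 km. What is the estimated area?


effective squares = 44 + 28 * 0.5 = 58.0
area = 58.0 * 1.0 = 58.0 km^2

58.0 km^2


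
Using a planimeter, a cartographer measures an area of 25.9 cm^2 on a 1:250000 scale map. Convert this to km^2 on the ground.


ground_area = 25.9 * (250000/100)^2 = 161875000.0 m^2 = 161.875 km^2

161.875 km^2


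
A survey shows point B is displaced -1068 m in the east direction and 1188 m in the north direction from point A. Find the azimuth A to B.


az = atan2(-1068, 1188) = -42.0 deg
adjusted to 0-360: 318.0 degrees

318.0 degrees


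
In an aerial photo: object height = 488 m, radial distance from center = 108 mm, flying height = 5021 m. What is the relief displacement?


d = h * r / H = 488 * 108 / 5021 = 10.5 mm

10.5 mm


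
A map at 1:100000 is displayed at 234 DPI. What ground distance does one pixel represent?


pixel_cm = 2.54 / 234 ≈ 0.010855 cm
ground = pixel_cm * 100000 / 100 = 2.54 * 100000 / (234 * 100) = 254000 / 23400 ≈ 10.85 m

10.85 m


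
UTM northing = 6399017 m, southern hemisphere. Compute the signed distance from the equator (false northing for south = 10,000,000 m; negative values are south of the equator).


For southern: actual = 6399017 - 10000000 = -3600983 m

-3600983 m


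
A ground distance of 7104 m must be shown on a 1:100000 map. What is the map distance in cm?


map_cm = 7104 * 100 / 100000 = 7.104 cm ≈ 7.1 cm

7.1 cm


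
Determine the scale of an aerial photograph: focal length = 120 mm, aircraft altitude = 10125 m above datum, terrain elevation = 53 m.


scale = f / (H - h) = 120 mm / 10072 m = 120 / 10072000 = 1:83933

1:83933


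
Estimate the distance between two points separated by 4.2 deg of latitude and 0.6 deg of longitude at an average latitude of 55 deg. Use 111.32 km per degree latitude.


dlat_km = 4.2 * 111.32 = 467.544
dlon_km = 0.6 * 111.32 * cos(55) ≈ 38.31
dist = sqrt(467.544^2 + 38.31^2) ≈ 469.1 km

469.1 km


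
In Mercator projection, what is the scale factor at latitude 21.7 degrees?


SF = 1 / cos(21.7) = 1 / 0.929133 = 1.076

1.076


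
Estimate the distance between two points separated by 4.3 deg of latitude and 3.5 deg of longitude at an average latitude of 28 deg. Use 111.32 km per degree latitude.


dlat_km = 4.3 * 111.32 = 478.676
dlon_km = 3.5 * 111.32 * cos(28) ≈ 344.014
dist = sqrt(478.676^2 + 344.014^2) ≈ 589.5 km

589.5 km


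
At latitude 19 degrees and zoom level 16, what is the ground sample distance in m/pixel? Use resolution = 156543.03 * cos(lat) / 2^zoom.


res = 156543.03 * cos(19) / 2^16 = 156543.03 * 0.94551858 / 65536 = 2.26 m/pixel

2.26 m/pixel


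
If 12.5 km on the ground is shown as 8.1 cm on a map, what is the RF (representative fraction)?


ground = 12.5 km = 1250000 cm; RF denominator = ground / map = 1250000 / 8.1 ≈ 154321; RF = 1:154321

1:154321


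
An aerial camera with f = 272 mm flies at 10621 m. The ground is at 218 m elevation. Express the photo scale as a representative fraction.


scale = f / (H - h) = 272 mm / 10403 m = 272 / 10403000 = 1:38246

1:38246


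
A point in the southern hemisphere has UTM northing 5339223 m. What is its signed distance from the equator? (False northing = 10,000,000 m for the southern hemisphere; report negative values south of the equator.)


For southern: actual = 5339223 - 10000000 = -4660777 m

-4660777 m


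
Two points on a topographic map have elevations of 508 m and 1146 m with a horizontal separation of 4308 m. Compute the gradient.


gradient = (1146 - 508) / 4308 = 638 / 4308 = 0.1481

0.1481


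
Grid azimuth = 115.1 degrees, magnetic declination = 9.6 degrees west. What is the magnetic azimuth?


magnetic azimuth = grid azimuth - declination (east +ve)
mag_az = 115.1 - -9.6 = 124.7 degrees

124.7 degrees


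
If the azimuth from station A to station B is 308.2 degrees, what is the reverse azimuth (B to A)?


back azimuth = (308.2 + 180) mod 360 = 128.2 degrees

128.2 degrees


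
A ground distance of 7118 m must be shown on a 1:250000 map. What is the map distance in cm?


map_cm = 7118 * 100 / 250000 = 2.8472 cm ≈ 2.85 cm

2.85 cm


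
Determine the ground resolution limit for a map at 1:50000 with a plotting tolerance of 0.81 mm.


ground = 0.81 mm * 50000 / 1000 = 40.5 m

40.5 m


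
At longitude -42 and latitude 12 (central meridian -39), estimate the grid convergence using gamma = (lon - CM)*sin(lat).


gamma = (-42 - -39) * sin(12) = -3 * 0.207912 = -0.624 degrees

-0.624 degrees


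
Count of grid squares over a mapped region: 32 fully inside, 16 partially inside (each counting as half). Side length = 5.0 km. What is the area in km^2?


effective squares = 32 + 16 * 0.5 = 40.0
area = 40.0 * 25.0 = 1000.0 km^2

1000.0 km^2


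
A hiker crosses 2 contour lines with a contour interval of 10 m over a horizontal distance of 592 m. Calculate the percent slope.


elevation change = 2 * 10 = 20 m
slope = 20 / 592 * 100 = 3.4%

3.4%


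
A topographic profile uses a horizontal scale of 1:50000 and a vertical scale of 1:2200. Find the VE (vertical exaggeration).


VE = horizontal_scale / vertical_scale = 50000 / 2200 ≈ 22.7

22.7x


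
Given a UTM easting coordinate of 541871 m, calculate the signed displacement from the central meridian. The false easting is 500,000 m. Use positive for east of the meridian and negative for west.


displacement = 541871 - 500000 = 41871 m

41871 m


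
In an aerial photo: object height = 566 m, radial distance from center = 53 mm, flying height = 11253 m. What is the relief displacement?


d = h * r / H = 566 * 53 / 11253 = 2.67 mm

2.67 mm


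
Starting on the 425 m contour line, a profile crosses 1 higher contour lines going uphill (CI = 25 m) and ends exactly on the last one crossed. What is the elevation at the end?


elevation = 425 + 1 * 25 = 450 m

450 m


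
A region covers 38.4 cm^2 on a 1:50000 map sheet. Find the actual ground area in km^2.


ground_area = 38.4 * (50000/100)^2 = 9600000.0 m^2 = 9.6 km^2

9.6 km^2


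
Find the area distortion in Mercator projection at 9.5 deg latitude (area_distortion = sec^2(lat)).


area_distortion = 1/cos^2(9.5) = 1.028

1.028


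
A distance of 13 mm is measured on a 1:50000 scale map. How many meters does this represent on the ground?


ground = 13 mm * 50000 / 1000 = 650.0 m

650.0 m


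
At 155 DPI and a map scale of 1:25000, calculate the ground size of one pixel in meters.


pixel_cm = 2.54 / 155 ≈ 0.016387 cm
ground = pixel_cm * 25000 / 100 = 2.54 * 25000 / (155 * 100) = 63500 / 15500 ≈ 4.1 m

4.1 m


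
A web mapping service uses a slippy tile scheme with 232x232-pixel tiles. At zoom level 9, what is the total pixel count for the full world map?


tiles per axis = 2^9 = 512
total tiles = 512^2 = 262144
pixels per axis = 512 * 232 = 118784
total pixels = 118784^2 = 14109638656

14109638656 pixels


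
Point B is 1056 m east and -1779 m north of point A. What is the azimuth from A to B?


az = atan2(1056, -1779) = 149.3 deg
adjusted to 0-360: 149.3 degrees

149.3 degrees


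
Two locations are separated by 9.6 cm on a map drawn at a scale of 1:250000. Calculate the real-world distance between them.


ground = 9.6 cm * 250000 / 100 = 24000.0 m = 24.0 km

24.0 km


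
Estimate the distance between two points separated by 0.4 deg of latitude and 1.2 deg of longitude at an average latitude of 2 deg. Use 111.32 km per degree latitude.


dlat_km = 0.4 * 111.32 = 44.528
dlon_km = 1.2 * 111.32 * cos(2) ≈ 133.503
dist = sqrt(44.528^2 + 133.503^2) ≈ 140.7 km

140.7 km


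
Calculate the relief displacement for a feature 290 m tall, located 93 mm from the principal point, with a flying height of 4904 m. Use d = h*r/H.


d = h * r / H = 290 * 93 / 4904 = 5.5 mm

5.5 mm


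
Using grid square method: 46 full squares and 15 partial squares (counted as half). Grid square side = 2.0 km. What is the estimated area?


effective squares = 46 + 15 * 0.5 = 53.5
area = 53.5 * 4.0 = 214.0 km^2

214.0 km^2


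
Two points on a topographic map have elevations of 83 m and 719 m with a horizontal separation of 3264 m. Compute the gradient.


gradient = (719 - 83) / 3264 = 636 / 3264 = 0.1949

0.1949


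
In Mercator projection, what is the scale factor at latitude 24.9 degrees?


SF = 1 / cos(24.9) = 1 / 0.907044 = 1.102

1.102


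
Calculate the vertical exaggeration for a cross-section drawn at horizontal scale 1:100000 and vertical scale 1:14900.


VE = horizontal_scale / vertical_scale = 100000 / 14900 ≈ 6.7

6.7x


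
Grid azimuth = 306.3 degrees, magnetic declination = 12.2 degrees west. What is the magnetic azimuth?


magnetic azimuth = grid azimuth - declination (east +ve)
mag_az = 306.3 - -12.2 = 318.5 degrees

318.5 degrees


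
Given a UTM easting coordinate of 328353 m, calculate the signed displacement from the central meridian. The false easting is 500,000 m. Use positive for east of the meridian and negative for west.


displacement = 328353 - 500000 = -171647 m

-171647 m


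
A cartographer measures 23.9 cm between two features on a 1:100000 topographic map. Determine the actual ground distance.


ground = 23.9 cm * 100000 / 100 = 23900.0 m = 23.9 km

23.9 km


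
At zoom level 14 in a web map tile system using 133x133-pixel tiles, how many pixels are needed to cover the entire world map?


tiles per axis = 2^14 = 16384
total tiles = 16384^2 = 268435456
pixels per axis = 16384 * 133 = 2179072
total pixels = 2179072^2 = 4748354781184

4748354781184 pixels


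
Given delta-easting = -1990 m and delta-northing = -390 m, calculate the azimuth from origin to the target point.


az = atan2(-1990, -390) = -101.1 deg
adjusted to 0-360: 258.9 degrees

258.9 degrees


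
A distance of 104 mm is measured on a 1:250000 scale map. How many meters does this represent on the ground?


ground = 104 mm * 250000 / 1000 = 26000.0 m

26000.0 m


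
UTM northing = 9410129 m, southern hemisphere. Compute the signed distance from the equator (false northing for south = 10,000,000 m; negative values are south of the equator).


For southern: actual = 9410129 - 10000000 = -589871 m

-589871 m


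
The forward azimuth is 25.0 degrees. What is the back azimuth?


back azimuth = (25.0 + 180) mod 360 = 205.0 degrees

205.0 degrees


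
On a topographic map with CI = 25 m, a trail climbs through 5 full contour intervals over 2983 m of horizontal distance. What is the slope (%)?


elevation change = 5 * 25 = 125 m
slope = 125 / 2983 * 100 = 4.2%

4.2%


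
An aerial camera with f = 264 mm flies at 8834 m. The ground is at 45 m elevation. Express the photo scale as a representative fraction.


scale = f / (H - h) = 264 mm / 8789 m = 264 / 8789000 = 1:33292

1:33292


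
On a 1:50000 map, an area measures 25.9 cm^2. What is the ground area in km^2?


ground_area = 25.9 * (50000/100)^2 = 6475000.0 m^2 = 6.475 km^2

6.475 km^2


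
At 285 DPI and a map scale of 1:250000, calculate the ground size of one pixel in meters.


pixel_cm = 2.54 / 285 ≈ 0.008912 cm
ground = pixel_cm * 250000 / 100 = 2.54 * 250000 / (285 * 100) = 635000 / 28500 ≈ 22.28 m

22.28 m


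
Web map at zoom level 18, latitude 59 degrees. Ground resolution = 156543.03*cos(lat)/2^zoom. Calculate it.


res = 156543.03 * cos(59) / 2^18 = 156543.03 * 0.51503807 / 262144 = 0.31 m/pixel

0.31 m/pixel


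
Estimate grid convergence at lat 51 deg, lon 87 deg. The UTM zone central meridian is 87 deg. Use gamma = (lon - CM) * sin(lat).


gamma = (87 - 87) * sin(51) = 0 * 0.777146 = 0.0 degrees

0.0 degrees


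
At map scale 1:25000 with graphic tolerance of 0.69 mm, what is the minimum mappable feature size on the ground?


ground = 0.69 mm * 25000 / 1000 = 17.25 m

17.25 m


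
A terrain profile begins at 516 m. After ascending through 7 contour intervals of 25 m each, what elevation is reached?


elevation = 516 + 7 * 25 = 691 m

691 m


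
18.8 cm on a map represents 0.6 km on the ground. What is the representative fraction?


ground = 0.6 km = 60000 cm; RF denominator = ground / map = 60000 / 18.8 ≈ 3191; RF = 1:3191

1:3191


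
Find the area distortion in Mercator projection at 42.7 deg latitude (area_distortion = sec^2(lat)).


area_distortion = 1/cos^2(42.7) = 1.852

1.852


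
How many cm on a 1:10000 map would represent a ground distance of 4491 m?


map_cm = 4491 * 100 / 10000 = 44.91 cm

44.91 cm


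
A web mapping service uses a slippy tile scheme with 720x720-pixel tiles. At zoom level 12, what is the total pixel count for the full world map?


tiles per axis = 2^12 = 4096
total tiles = 4096^2 = 16777216
pixels per axis = 4096 * 720 = 2949120
total pixels = 2949120^2 = 8697308774400

8697308774400 pixels


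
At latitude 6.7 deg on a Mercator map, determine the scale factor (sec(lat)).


SF = 1 / cos(6.7) = 1 / 0.993171 = 1.007

1.007


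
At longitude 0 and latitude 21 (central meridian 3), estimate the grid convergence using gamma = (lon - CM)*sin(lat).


gamma = (0 - 3) * sin(21) = -3 * 0.358368 = -1.075 degrees

-1.075 degrees


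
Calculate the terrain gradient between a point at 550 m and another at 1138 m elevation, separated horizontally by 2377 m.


gradient = (1138 - 550) / 2377 = 588 / 2377 = 0.2474

0.2474


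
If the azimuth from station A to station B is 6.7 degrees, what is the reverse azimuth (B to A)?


back azimuth = (6.7 + 180) mod 360 = 186.7 degrees

186.7 degrees


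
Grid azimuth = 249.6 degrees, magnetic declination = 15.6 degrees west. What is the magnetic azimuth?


magnetic azimuth = grid azimuth - declination (east +ve)
mag_az = 249.6 - -15.6 = 265.2 degrees

265.2 degrees


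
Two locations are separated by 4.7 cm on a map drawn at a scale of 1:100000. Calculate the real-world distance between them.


ground = 4.7 cm * 100000 / 100 = 4700.0 m = 4.7 km

4.7 km


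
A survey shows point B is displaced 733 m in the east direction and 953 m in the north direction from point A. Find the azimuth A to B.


az = atan2(733, 953) = 37.6 deg
adjusted to 0-360: 37.6 degrees

37.6 degrees


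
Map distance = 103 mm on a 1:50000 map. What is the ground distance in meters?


ground = 103 mm * 50000 / 1000 = 5150.0 m

5150.0 m


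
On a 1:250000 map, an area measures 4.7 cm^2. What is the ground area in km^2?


ground_area = 4.7 * (250000/100)^2 = 29375000.0 m^2 = 29.375 km^2

29.375 km^2


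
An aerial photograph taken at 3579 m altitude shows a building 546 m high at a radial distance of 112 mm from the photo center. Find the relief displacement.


d = h * r / H = 546 * 112 / 3579 = 17.09 mm

17.09 mm


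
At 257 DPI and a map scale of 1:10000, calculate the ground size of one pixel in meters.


pixel_cm = 2.54 / 257 ≈ 0.009883 cm
ground = pixel_cm * 10000 / 100 = 2.54 * 10000 / (257 * 100) = 25400 / 25700 ≈ 0.99 m

0.99 m


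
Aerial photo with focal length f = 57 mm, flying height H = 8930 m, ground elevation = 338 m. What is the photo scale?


scale = f / (H - h) = 57 mm / 8592 m = 57 / 8592000 = 1:150737

1:150737


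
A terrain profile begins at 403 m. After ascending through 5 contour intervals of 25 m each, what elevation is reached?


elevation = 403 + 5 * 25 = 528 m

528 m


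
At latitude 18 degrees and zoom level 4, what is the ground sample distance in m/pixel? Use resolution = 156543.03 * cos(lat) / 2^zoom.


res = 156543.03 * cos(18) / 2^4 = 156543.03 * 0.95105652 / 16 = 9305.08 m/pixel

9305.08 m/pixel


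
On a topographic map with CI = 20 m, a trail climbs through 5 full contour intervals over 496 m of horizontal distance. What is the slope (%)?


elevation change = 5 * 20 = 100 m
slope = 100 / 496 * 100 = 20.2%

20.2%


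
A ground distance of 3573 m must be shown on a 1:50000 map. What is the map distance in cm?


map_cm = 3573 * 100 / 50000 = 7.146 cm ≈ 7.15 cm

7.15 cm


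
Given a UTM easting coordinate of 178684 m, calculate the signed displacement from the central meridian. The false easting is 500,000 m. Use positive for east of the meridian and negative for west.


displacement = 178684 - 500000 = -321316 m

-321316 m


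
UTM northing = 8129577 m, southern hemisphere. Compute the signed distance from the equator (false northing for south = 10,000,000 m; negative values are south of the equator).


For southern: actual = 8129577 - 10000000 = -1870423 m

-1870423 m


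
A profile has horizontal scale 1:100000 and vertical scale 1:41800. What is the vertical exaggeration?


VE = horizontal_scale / vertical_scale = 100000 / 41800 ≈ 2.4

2.4x


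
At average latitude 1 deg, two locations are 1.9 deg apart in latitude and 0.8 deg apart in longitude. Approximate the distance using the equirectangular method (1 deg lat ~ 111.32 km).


dlat_km = 1.9 * 111.32 = 211.508
dlon_km = 0.8 * 111.32 * cos(1) ≈ 89.042
dist = sqrt(211.508^2 + 89.042^2) ≈ 229.5 km

229.5 km


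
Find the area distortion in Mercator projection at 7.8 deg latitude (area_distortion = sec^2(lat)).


area_distortion = 1/cos^2(7.8) = 1.019

1.019
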